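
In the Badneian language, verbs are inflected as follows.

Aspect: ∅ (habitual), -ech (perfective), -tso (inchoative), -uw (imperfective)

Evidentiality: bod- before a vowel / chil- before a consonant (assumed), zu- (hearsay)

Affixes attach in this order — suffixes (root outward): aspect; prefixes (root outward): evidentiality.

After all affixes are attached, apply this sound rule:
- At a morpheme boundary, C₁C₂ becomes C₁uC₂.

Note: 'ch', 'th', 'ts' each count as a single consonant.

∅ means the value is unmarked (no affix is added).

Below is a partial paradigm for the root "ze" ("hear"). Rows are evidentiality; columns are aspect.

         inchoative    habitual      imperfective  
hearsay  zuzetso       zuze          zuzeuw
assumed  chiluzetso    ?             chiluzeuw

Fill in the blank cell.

Attach evidentiality assumed chil- (before consonant 'z') → chilze.
aspect = habitual: zero marking, form stays chilze.
Apply epenthesis: chilze → chiluze.

chiluze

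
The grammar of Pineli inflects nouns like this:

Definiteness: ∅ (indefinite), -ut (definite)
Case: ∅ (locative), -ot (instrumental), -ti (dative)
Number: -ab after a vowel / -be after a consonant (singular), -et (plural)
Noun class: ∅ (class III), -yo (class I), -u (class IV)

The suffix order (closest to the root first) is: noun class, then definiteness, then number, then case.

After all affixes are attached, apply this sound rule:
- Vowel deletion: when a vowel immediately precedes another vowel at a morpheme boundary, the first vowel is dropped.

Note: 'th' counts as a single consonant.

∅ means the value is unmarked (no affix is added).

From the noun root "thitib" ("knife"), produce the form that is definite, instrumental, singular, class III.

noun class = class III: zero marking, form stays thitib.
Attach definiteness definite -ut → thitibut.
Attach number singular -be (after consonant 't') → thitibutbe.
Attach case instrumental -ot → thitibutbeot.
Apply vowel deletion: thitibutbeot → thitibutbot.

thitibutbot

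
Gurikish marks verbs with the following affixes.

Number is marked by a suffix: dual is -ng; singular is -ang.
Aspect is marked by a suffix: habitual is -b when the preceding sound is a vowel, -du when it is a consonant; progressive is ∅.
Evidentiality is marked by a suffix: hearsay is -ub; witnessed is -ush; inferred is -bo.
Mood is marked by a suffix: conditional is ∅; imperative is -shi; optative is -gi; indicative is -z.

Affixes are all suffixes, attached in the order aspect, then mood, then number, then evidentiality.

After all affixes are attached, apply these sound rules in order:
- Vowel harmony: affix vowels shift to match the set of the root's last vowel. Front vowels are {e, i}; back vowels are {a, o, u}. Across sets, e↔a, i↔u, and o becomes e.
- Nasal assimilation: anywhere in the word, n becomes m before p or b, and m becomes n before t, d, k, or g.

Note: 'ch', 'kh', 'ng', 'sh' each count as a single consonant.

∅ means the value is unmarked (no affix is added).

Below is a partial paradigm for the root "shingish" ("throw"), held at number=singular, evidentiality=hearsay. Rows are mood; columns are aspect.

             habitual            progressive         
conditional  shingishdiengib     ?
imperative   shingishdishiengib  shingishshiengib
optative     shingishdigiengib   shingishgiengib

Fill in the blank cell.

aspect = progressive: zero marking, form stays shingish.
mood = conditional: zero marking, form stays shingish.
Attach number singular -ang → shingishang.
Attach evidentiality hearsay -ub → shingishangub.
Apply vowel harmony: shingishangub → shingishengib.
Nasal assimilation: no change.

shingishengib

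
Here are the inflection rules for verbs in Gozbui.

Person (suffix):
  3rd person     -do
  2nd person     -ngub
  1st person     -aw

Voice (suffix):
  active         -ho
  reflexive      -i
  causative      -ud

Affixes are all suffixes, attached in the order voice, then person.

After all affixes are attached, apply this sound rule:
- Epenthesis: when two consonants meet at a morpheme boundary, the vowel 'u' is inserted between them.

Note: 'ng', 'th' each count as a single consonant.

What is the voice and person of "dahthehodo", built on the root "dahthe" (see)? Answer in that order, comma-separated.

active, 3rd person

Segment: dahthe-ho-do.
voice: -ho → active.
person: -do → 3rd person.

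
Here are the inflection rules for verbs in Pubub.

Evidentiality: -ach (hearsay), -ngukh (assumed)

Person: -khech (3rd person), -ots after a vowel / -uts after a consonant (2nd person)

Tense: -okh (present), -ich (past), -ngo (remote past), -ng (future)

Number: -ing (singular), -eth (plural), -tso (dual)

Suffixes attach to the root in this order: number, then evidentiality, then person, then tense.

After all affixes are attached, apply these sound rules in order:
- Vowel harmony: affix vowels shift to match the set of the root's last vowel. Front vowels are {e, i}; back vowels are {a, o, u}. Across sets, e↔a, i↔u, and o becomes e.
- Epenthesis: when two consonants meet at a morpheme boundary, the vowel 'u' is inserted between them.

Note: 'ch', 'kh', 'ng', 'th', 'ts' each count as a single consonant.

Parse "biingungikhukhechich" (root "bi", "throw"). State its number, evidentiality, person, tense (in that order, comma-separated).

Segment: bi-ing-ngukh-khech-ich.
number: -ing → singular.
evidentiality: -ngukh → assumed.
person: -khech → 3rd person.
tense: -ich → past.

singular, assumed, 3rd person, past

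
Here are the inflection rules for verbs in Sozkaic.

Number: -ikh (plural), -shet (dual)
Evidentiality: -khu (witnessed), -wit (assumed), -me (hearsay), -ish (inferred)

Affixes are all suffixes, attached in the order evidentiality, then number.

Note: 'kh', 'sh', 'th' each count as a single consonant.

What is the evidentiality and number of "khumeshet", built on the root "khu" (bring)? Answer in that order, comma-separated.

hearsay, dual

Segment: khu-me-shet.
evidentiality: -me → hearsay.
number: -shet → dual.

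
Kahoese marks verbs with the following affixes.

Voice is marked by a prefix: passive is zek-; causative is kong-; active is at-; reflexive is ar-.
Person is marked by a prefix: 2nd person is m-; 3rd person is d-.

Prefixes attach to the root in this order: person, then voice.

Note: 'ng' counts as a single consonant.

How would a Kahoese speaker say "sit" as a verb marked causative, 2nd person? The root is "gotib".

Attach person 2nd person m- → mgotib.
Attach voice causative kong- → kongmgotib.

kongmgotib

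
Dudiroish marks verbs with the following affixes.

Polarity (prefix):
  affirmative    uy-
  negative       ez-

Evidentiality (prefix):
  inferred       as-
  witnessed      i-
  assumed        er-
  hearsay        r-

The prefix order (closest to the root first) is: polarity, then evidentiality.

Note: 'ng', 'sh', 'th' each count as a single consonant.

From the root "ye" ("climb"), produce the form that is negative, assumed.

erezye

Attach polarity negative ez- → ezye.
Attach evidentiality assumed er- → erezye.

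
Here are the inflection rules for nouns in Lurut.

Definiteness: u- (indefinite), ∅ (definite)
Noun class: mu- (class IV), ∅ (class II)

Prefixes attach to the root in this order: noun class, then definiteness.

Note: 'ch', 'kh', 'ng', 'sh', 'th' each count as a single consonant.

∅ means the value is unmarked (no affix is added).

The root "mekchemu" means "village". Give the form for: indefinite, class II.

umekchemu

noun class = class II: zero marking, form stays mekchemu.
Attach definiteness indefinite u- → umekchemu.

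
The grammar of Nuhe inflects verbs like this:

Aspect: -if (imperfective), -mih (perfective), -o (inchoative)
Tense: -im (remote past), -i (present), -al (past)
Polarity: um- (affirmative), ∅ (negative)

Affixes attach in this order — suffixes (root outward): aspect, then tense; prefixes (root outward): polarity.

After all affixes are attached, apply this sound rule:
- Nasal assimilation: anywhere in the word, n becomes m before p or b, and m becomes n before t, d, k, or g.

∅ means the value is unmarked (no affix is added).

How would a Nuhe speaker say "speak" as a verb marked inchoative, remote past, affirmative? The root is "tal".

untaloim

Attach aspect inchoative -o → talo.
Attach tense remote past -im → taloim.
Attach polarity affirmative um- → umtaloim.
Apply nasal assimilation: umtaloim → untaloim.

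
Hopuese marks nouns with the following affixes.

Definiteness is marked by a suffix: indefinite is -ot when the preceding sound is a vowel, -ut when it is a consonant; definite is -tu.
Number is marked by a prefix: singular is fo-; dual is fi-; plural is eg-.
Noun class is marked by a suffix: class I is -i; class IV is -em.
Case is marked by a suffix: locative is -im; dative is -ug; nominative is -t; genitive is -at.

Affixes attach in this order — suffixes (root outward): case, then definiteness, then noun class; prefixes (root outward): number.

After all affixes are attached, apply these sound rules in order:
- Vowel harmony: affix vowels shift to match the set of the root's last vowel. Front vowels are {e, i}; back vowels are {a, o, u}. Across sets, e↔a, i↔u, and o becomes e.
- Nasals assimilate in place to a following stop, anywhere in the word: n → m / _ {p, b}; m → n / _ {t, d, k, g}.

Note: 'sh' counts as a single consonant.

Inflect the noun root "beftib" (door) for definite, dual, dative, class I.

fibeftibigtii

Attach case dative -ug → beftibug.
Attach definiteness definite -tu → beftibugtu.
Attach number dual fi- → fibeftibugtu.
Attach noun class class I -i → fibeftibugtui.
Apply vowel harmony: fibeftibugtui → fibeftibigtii.
Nasal assimilation: no change.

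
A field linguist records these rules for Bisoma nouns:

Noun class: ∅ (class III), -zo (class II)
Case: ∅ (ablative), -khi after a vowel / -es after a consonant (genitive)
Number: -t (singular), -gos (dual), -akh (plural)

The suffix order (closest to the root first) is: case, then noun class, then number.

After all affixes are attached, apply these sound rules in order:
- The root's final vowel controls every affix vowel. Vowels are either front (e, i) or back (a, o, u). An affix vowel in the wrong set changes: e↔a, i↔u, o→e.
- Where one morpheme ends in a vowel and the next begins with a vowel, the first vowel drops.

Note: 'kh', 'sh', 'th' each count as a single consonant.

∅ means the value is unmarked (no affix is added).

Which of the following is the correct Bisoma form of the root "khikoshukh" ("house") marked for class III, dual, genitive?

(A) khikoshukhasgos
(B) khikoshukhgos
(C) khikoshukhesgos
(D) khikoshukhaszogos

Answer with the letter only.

A

Attach case genitive -es (after consonant 'kh') → khikoshukhes.
noun class = class III: zero marking, form stays khikoshukhes.
Attach number dual -gos → khikoshukhesgos.
Apply vowel harmony: khikoshukhesgos → khikoshukhasgos.
Vowel deletion: no change.
So the correct form is khikoshukhasgos, option (A).
(C) khikoshukhesgos is wrong: it fails to apply the sound rule(s).
(D) khikoshukhaszogos is wrong: it uses class II instead of class III for noun class.
(B) khikoshukhgos is wrong: it uses ablative instead of genitive for case.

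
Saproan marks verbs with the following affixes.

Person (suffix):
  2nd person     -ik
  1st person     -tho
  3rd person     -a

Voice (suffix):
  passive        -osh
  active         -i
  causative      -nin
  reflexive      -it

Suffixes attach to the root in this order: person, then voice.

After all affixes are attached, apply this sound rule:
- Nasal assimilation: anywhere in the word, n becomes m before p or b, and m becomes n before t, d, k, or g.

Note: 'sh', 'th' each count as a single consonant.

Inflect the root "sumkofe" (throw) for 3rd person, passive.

Attach person 3rd person -a → sumkofea.
Attach voice passive -osh → sumkofeaosh.
Apply nasal assimilation: sumkofeaosh → sunkofeaosh.

sunkofeaosh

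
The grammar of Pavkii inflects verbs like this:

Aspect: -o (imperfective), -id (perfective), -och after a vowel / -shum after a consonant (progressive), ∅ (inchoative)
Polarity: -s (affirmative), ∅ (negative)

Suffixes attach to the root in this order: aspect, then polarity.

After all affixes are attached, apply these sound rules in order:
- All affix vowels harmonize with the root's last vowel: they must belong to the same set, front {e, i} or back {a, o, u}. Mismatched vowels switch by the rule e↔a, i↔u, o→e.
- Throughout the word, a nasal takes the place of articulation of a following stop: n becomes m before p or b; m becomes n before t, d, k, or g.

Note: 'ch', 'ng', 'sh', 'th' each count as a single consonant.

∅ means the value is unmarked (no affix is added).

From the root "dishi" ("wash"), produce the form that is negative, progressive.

Attach aspect progressive -och (after vowel 'i') → dishioch.
polarity = negative: zero marking, form stays dishioch.
Apply vowel harmony: dishioch → dishiech.
Nasal assimilation: no change.

dishiech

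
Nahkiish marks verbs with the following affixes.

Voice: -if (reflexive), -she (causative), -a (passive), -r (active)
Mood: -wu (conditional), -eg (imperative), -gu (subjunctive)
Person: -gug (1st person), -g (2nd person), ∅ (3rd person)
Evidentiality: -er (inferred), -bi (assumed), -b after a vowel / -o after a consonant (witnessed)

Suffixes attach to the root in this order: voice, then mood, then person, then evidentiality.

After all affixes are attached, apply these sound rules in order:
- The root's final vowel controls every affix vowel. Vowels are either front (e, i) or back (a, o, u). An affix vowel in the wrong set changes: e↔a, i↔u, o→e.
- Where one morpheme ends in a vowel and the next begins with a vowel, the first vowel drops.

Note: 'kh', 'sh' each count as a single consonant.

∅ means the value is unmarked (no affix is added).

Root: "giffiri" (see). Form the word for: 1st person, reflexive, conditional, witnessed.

giffirifwigige

Attach voice reflexive -if → giffiriif.
Attach mood conditional -wu → giffiriifwu.
Attach person 1st person -gug → giffiriifwugug.
Attach evidentiality witnessed -o (after consonant 'g') → giffiriifwugugo.
Apply vowel harmony: giffiriifwugugo → giffiriifwigige.
Apply vowel deletion: giffiriifwigige → giffirifwigige.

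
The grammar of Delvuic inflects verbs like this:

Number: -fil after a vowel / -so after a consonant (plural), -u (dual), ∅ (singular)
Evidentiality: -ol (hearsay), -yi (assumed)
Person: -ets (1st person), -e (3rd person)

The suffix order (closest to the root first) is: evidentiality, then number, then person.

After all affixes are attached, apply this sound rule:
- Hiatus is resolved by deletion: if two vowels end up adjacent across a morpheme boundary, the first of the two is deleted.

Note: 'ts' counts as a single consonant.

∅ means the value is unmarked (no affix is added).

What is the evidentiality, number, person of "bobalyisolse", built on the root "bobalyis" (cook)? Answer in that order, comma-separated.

hearsay, plural, 3rd person

Segment: bobalyis-ol-so-e.
evidentiality: -ol → hearsay.
number: -fil/so → plural.
person: -e → 3rd person.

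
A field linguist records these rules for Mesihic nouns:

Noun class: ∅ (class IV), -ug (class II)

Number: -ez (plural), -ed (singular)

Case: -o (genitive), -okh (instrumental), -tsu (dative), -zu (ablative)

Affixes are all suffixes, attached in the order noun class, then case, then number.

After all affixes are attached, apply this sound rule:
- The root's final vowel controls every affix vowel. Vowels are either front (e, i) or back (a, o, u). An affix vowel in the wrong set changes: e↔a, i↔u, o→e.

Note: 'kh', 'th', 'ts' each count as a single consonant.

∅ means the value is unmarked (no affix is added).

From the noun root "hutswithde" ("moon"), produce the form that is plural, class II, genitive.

hutswithdeigeez

Attach noun class class II -ug → hutswithdeug.
Attach case genitive -o → hutswithdeugo.
Attach number plural -ez → hutswithdeugoez.
Apply vowel harmony: hutswithdeugoez → hutswithdeigeez.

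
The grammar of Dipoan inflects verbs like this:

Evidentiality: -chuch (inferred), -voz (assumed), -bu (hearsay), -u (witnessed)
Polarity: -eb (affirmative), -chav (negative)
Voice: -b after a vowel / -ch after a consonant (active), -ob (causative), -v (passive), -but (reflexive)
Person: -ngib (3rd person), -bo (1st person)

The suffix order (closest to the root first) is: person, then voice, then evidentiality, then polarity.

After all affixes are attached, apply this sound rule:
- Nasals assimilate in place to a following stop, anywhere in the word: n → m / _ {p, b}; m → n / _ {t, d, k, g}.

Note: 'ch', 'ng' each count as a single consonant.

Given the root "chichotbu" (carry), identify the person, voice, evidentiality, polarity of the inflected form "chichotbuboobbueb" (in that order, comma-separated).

Segment: chichotbu-bo-ob-bu-eb.
person: -bo → 1st person.
voice: -ob → causative.
evidentiality: -bu → hearsay.
polarity: -eb → affirmative.

1st person, causative, hearsay, affirmative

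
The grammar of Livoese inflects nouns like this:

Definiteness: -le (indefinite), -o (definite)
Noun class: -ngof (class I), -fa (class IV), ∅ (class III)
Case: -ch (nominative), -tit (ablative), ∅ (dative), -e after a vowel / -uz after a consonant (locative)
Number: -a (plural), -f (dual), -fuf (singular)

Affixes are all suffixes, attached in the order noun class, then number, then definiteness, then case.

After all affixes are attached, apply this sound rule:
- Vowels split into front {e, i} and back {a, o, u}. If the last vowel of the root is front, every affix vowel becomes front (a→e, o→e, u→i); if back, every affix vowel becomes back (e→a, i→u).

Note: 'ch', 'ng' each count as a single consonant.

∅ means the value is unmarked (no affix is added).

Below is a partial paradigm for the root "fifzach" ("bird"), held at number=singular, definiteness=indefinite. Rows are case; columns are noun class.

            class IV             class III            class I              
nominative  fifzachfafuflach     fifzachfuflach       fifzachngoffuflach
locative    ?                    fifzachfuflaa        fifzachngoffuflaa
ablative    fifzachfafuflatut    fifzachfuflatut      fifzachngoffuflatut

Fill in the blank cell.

Attach noun class class IV -fa → fifzachfa.
Attach number singular -fuf → fifzachfafuf.
Attach definiteness indefinite -le → fifzachfafufle.
Attach case locative -e (after vowel 'e') → fifzachfafuflee.
Apply vowel harmony: fifzachfafuflee → fifzachfafuflaa.

fifzachfafuflaa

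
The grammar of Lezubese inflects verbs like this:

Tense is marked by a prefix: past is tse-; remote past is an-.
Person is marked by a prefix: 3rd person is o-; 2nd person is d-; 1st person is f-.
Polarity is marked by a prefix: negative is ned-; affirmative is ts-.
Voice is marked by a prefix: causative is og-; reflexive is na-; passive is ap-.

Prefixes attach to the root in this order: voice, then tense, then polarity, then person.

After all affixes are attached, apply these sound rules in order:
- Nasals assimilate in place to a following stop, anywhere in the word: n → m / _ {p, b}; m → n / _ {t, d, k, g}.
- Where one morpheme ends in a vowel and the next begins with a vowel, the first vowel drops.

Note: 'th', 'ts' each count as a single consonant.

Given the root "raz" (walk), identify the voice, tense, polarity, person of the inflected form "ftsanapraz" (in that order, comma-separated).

Segment: f-ts-an-ap-raz.
voice: ap- → passive.
tense: an- → remote past.
polarity: ts- → affirmative.
person: f- → 1st person.

passive, remote past, affirmative, 1st person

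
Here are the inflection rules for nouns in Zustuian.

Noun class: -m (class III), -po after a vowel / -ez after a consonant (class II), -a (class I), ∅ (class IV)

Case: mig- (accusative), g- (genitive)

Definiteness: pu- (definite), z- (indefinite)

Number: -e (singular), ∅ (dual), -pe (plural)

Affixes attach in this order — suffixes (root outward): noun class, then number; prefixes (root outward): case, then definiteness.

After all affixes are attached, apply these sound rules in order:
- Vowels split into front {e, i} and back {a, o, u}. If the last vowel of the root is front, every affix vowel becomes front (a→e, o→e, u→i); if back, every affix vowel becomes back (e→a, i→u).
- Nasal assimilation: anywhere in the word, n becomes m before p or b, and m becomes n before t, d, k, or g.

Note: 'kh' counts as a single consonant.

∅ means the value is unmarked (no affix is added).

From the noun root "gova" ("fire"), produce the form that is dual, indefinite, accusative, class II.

Attach case accusative mig- → miggova.
Attach noun class class II -po (after vowel 'a') → miggovapo.
number = dual: zero marking, form stays miggovapo.
Attach definiteness indefinite z- → zmiggovapo.
Apply vowel harmony: zmiggovapo → zmuggovapo.
Nasal assimilation: no change.

zmuggovapo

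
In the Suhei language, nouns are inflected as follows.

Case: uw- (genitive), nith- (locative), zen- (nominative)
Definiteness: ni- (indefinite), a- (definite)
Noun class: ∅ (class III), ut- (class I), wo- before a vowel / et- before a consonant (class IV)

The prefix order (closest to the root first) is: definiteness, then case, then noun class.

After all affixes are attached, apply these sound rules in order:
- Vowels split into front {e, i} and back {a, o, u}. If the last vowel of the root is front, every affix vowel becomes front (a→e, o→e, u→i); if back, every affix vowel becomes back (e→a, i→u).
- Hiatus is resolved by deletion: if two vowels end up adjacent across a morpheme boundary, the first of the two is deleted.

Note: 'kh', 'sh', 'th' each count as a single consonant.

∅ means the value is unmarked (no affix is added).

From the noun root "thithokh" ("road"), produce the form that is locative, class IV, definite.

atnuthathithokh

Attach definiteness definite a- → athithokh.
Attach case locative nith- → nithathithokh.
Attach noun class class IV et- (before consonant 'n') → etnithathithokh.
Apply vowel harmony: etnithathithokh → atnuthathithokh.
Vowel deletion: no change.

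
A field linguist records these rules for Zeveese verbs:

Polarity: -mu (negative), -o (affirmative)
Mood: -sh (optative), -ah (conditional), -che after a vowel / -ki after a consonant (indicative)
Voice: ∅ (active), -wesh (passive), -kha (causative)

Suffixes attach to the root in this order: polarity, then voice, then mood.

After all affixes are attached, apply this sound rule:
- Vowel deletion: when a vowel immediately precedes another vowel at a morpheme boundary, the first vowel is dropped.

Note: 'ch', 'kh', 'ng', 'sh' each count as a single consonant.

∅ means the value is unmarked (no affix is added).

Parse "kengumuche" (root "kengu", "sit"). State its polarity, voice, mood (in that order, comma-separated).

Segment: kengu-mu-che.
polarity: -mu → negative.
voice: ∅ → active.
mood: -che/ki → indicative.

negative, active, indicative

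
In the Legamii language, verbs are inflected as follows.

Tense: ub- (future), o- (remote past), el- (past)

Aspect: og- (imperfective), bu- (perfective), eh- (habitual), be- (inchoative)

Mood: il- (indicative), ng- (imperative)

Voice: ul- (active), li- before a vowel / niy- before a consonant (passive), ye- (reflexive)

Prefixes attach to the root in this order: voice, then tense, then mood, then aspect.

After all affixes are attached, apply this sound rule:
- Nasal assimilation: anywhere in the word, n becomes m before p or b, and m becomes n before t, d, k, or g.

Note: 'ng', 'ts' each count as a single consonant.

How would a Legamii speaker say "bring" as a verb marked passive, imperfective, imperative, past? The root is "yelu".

Attach voice passive niy- (before consonant 'y') → niyyelu.
Attach tense past el- → elniyyelu.
Attach mood imperative ng- → ngelniyyelu.
Attach aspect imperfective og- → ogngelniyyelu.
Nasal assimilation: no change.

ogngelniyyelu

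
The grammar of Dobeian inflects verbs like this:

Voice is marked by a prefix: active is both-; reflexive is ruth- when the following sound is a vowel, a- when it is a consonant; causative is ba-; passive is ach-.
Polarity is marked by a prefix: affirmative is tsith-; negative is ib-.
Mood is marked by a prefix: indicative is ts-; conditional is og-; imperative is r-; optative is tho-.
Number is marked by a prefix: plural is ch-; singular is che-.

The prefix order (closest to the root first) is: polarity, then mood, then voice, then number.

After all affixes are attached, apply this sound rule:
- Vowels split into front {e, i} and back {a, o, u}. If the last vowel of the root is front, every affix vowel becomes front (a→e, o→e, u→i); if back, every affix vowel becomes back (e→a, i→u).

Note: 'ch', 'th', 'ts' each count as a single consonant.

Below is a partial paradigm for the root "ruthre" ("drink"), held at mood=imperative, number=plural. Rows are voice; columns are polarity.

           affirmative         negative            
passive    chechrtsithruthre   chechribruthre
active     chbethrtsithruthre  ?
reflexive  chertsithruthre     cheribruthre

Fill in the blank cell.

chbethribruthre

Attach polarity negative ib- → ibruthre.
Attach mood imperative r- → ribruthre.
Attach voice active both- → bothribruthre.
Attach number plural ch- → chbothribruthre.
Apply vowel harmony: chbothribruthre → chbethribruthre.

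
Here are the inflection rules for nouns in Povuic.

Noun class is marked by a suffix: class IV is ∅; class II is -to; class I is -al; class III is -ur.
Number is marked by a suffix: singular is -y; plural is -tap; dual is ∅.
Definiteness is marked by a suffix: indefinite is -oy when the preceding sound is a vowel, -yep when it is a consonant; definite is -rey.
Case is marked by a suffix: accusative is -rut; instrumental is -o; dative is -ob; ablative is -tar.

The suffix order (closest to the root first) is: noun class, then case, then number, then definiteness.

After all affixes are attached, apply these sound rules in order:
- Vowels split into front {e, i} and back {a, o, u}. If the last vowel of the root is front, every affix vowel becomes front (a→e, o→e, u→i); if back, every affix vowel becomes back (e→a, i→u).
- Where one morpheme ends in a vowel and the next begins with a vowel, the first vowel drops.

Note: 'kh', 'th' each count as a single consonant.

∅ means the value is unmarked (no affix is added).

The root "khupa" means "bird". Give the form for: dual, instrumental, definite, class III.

khupuroray

Attach noun class class III -ur → khupaur.
Attach case instrumental -o → khupauro.
number = dual: zero marking, form stays khupauro.
Attach definiteness definite -rey → khupaurorey.
Apply vowel harmony: khupaurorey → khupauroray.
Apply vowel deletion: khupauroray → khupuroray.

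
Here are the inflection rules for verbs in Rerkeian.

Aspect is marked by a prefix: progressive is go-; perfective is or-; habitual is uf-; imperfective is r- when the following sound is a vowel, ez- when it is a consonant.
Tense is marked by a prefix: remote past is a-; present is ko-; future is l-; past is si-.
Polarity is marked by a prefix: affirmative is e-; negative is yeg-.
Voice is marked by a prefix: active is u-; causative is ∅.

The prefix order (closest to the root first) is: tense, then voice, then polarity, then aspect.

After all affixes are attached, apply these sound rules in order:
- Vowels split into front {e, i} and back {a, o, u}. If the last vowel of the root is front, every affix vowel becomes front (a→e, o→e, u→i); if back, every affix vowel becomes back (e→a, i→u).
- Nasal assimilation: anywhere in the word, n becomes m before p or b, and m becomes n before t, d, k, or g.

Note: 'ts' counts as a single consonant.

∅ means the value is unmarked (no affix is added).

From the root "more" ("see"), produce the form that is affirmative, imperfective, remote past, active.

Attach tense remote past a- → amore.
Attach voice active u- → uamore.
Attach polarity affirmative e- → euamore.
Attach aspect imperfective r- (before vowel 'e') → reuamore.
Apply vowel harmony: reuamore → reiemore.
Nasal assimilation: no change.

reiemore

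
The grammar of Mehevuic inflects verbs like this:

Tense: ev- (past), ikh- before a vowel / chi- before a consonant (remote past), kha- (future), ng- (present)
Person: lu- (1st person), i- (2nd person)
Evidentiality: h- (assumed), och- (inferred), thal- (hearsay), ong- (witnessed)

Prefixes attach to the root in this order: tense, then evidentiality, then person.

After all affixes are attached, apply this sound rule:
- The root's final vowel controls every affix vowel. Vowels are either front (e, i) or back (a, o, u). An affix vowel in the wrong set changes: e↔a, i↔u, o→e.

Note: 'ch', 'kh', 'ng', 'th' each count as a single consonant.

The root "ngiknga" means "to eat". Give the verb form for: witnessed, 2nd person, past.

Attach tense past ev- → evngiknga.
Attach evidentiality witnessed ong- → ongevngiknga.
Attach person 2nd person i- → iongevngiknga.
Apply vowel harmony: iongevngiknga → uongavngiknga.

uongavngiknga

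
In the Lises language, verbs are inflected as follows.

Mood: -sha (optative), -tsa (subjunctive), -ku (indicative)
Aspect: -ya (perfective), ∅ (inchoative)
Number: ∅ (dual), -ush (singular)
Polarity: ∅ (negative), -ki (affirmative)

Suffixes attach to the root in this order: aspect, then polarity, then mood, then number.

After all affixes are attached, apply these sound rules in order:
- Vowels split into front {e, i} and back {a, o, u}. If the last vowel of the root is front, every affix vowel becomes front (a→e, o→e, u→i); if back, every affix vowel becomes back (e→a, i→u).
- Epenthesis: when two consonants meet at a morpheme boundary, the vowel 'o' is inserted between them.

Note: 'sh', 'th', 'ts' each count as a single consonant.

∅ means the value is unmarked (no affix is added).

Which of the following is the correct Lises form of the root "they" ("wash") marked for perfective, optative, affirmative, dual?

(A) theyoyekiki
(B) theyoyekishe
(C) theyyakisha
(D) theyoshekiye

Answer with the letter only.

B

Attach aspect perfective -ya → theyya.
Attach polarity affirmative -ki → theyyaki.
Attach mood optative -sha → theyyakisha.
number = dual: zero marking, form stays theyyakisha.
Apply vowel harmony: theyyakisha → theyyekishe.
Apply epenthesis: theyyekishe → theyoyekishe.
So the correct form is theyoyekishe, option (B).
(C) theyyakisha is wrong: it fails to apply the sound rule(s).
(A) theyoyekiki is wrong: it uses indicative instead of optative for mood.
(D) theyoshekiye is wrong: it has the affixes in the wrong order.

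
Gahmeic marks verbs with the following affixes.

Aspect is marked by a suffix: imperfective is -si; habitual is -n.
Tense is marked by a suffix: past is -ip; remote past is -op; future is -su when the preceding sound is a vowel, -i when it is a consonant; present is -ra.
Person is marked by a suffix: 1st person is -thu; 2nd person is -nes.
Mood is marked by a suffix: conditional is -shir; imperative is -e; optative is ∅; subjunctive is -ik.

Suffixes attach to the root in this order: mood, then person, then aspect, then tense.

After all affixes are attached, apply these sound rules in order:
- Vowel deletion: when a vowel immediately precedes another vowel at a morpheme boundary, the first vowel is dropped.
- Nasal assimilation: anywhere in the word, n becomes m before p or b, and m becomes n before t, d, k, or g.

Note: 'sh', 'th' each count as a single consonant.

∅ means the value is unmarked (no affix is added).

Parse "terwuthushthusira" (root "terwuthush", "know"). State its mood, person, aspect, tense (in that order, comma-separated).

Segment: terwuthush-thu-si-ra.
mood: ∅ → optative.
person: -thu → 1st person.
aspect: -si → imperfective.
tense: -ra → present.

optative, 1st person, imperfective, present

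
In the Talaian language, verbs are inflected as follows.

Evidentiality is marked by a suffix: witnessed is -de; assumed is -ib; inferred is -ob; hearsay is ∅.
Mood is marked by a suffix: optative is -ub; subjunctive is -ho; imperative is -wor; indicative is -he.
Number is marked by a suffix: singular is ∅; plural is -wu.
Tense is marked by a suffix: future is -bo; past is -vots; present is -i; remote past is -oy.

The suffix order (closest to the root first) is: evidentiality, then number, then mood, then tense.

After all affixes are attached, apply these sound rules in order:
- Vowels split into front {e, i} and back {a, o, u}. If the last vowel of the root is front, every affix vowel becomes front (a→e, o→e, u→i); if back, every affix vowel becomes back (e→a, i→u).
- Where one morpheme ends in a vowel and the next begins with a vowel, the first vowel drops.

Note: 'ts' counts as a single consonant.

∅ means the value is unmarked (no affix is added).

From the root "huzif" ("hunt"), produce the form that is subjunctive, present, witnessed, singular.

Attach evidentiality witnessed -de → huzifde.
number = singular: zero marking, form stays huzifde.
Attach mood subjunctive -ho → huzifdeho.
Attach tense present -i → huzifdehoi.
Apply vowel harmony: huzifdehoi → huzifdehei.
Apply vowel deletion: huzifdehei → huzifdehi.

huzifdehi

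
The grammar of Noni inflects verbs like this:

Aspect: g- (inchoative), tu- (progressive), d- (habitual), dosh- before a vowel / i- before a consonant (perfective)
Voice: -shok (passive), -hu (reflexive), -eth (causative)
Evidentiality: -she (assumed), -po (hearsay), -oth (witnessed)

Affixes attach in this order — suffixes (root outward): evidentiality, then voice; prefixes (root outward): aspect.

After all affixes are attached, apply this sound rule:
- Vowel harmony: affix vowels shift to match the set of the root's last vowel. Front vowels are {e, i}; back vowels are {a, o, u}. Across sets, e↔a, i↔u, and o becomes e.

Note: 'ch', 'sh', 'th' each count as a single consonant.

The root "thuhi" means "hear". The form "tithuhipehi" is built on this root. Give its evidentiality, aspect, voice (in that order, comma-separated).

Segment: tu-thuhi-po-hu.
evidentiality: -po → hearsay.
aspect: tu- → progressive.
voice: -hu → reflexive.

hearsay, progressive, reflexive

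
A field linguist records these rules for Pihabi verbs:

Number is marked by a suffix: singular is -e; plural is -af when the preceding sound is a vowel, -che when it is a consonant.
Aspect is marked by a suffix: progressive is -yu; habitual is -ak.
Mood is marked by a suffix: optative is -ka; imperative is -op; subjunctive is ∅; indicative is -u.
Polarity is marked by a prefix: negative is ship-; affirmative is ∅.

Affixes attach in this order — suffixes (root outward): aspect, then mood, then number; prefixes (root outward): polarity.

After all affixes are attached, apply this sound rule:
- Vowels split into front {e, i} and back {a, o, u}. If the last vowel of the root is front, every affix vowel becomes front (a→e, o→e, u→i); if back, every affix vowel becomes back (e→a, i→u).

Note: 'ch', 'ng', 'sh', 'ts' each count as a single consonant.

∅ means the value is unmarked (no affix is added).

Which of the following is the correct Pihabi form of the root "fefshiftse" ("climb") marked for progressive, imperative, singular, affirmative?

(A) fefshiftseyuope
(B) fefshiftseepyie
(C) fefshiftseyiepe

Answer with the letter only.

Attach aspect progressive -yu → fefshiftseyu.
Attach mood imperative -op → fefshiftseyuop.
polarity = affirmative: zero marking, form stays fefshiftseyuop.
Attach number singular -e → fefshiftseyuope.
Apply vowel harmony: fefshiftseyuope → fefshiftseyiepe.
So the correct form is fefshiftseyiepe, option (C).
(B) fefshiftseepyie is wrong: it has the affixes in the wrong order.
(A) fefshiftseyuope is wrong: it fails to apply the sound rule(s).

C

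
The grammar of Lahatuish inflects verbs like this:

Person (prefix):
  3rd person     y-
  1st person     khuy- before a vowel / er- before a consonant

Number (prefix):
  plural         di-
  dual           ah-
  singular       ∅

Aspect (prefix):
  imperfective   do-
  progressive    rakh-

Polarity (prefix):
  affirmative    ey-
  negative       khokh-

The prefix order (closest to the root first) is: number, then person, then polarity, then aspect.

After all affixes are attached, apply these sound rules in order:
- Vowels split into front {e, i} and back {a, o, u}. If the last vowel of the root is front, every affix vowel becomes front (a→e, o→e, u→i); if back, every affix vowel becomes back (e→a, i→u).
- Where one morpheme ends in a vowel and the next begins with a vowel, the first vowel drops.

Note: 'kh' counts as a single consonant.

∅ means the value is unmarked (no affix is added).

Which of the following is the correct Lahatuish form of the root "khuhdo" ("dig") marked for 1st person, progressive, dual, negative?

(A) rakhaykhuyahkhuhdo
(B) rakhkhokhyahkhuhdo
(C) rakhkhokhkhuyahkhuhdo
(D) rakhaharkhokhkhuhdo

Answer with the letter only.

C

Attach number dual ah- → ahkhuhdo.
Attach person 1st person khuy- (before vowel 'a') → khuyahkhuhdo.
Attach polarity negative khokh- → khokhkhuyahkhuhdo.
Attach aspect progressive rakh- → rakhkhokhkhuyahkhuhdo.
Vowel harmony: no change.
Vowel deletion: no change.
So the correct form is rakhkhokhkhuyahkhuhdo, option (C).
(D) rakhaharkhokhkhuhdo is wrong: it has the affixes in the wrong order.
(B) rakhkhokhyahkhuhdo is wrong: it uses 3rd person instead of 1st person for person.
(A) rakhaykhuyahkhuhdo is wrong: it uses affirmative instead of negative for polarity.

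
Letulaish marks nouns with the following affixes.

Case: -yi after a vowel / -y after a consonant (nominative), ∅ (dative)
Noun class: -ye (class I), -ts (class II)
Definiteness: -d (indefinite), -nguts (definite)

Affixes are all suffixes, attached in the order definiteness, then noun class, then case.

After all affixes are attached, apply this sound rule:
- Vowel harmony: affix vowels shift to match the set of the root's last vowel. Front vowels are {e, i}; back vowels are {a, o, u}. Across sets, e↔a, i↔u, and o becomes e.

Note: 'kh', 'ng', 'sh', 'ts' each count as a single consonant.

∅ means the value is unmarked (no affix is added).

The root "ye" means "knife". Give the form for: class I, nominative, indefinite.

Attach definiteness indefinite -d → yed.
Attach noun class class I -ye → yedye.
Attach case nominative -yi (after vowel 'e') → yedyeyi.
Vowel harmony: no change.

yedyeyi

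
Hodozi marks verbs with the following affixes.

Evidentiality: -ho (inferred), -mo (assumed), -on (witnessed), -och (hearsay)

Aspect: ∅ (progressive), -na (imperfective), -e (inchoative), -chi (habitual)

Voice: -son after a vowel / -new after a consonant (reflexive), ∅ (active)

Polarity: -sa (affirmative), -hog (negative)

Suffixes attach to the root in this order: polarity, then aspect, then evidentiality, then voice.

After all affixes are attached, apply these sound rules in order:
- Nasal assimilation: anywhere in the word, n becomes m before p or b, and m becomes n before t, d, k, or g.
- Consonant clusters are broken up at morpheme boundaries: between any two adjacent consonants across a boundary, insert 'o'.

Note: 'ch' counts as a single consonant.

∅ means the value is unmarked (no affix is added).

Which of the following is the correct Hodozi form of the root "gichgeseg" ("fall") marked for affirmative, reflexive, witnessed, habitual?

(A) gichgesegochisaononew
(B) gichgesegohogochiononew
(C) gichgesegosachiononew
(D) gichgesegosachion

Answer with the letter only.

C

Attach polarity affirmative -sa → gichgesegsa.
Attach aspect habitual -chi → gichgesegsachi.
Attach evidentiality witnessed -on → gichgesegsachion.
Attach voice reflexive -new (after consonant 'n') → gichgesegsachionnew.
Nasal assimilation: no change.
Apply epenthesis: gichgesegsachionnew → gichgesegosachiononew.
So the correct form is gichgesegosachiononew, option (C).
(A) gichgesegochisaononew is wrong: it has the affixes in the wrong order.
(D) gichgesegosachion is wrong: it uses active instead of reflexive for voice.
(B) gichgesegohogochiononew is wrong: it uses negative instead of affirmative for polarity.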